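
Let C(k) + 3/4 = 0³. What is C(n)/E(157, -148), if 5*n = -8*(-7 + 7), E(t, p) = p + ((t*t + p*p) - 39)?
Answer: -3/185464 ≈ -1.6176e-5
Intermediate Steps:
E(t, p) = -39 + p + p² + t² (E(t, p) = p + ((t² + p²) - 39) = p + ((p² + t²) - 39) = p + (-39 + p² + t²) = -39 + p + p² + t²)
n = 0 (n = (-8*(-7 + 7))/5 = (-8*0)/5 = (⅕)*0 = 0)
C(k) = -¾ (C(k) = -¾ + 0³ = -¾ + 0 = -¾)
C(n)/E(157, -148) = -3/(4*(-39 - 148 + (-148)² + 157²)) = -3/(4*(-39 - 148 + 21904 + 24649)) = -¾/46366 = -¾*1/46366 = -3/185464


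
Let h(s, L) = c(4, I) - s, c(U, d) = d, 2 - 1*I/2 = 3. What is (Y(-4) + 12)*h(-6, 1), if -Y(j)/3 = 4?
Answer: 0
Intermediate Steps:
I = -2 (I = 4 - 2*3 = 4 - 6 = -2)
Y(j) = -12 (Y(j) = -3*4 = -12)
h(s, L) = -2 - s
(Y(-4) + 12)*h(-6, 1) = (-12 + 12)*(-2 - 1*(-6)) = 0*(-2 + 6) = 0*4 = 0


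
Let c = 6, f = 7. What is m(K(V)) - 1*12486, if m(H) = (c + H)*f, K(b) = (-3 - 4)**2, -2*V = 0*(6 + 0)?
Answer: -12101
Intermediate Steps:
V = 0 (V = -0*(6 + 0) = -0*6 = -1/2*0 = 0)
K(b) = 49 (K(b) = (-7)**2 = 49)
m(H) = 42 + 7*H (m(H) = (6 + H)*7 = 42 + 7*H)
m(K(V)) - 1*12486 = (42 + 7*49) - 1*12486 = (42 + 343) - 12486 = 385 - 12486 = -12101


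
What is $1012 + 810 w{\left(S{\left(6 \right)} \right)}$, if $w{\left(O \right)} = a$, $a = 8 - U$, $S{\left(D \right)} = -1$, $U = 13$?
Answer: $-3038$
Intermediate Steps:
$a = -5$ ($a = 8 - 13 = -5$)
$w{\left(O \right)} = -5$
$1012 + 810 w{\left(S{\left(6 \right)} \right)} = 1012 + 810 \left(-5\right) = 1012 - 4050 = -3038$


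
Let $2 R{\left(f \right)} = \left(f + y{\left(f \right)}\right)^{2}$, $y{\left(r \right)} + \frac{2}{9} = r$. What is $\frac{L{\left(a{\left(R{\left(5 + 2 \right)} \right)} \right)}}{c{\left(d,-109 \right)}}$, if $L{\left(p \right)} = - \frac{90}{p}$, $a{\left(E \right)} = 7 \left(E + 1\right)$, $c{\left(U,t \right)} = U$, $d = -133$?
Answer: $\frac{7290}{7232939} \approx 0.0010079$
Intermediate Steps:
$y{\left(r \right)} = - \frac{2}{9} + r$
$R{\left(f \right)} = \frac{\left(- \frac{2}{9} + 2 f\right)^{2}}{2}$ ($R{\left(f \right)} = \frac{\left(f + \left(- \frac{2}{9} + f\right)\right)^{2}}{2} = \frac{\left(- \frac{2}{9} + 2 f\right)^{2}}{2}$)
$a{\left(E \right)} = 7 + 7 E$ ($a{\left(E \right)} = 7 \left(1 + E\right) = 7 + 7 E$)
$\frac{L{\left(a{\left(R{\left(5 + 2 \right)} \right)} \right)}}{c{\left(d,-109 \right)}} = \frac{\left(-90\right) \frac{1}{7 + 7 \frac{2 \left(-1 + 9 \left(5 + 2\right)\right)^{2}}{81}}}{-133} = - \frac{90}{7 + 7 \frac{2 \left(-1 + 9 \cdot 7\right)^{2}}{81}} \left(- \frac{1}{133}\right) = - \frac{90}{7 + 7 \frac{2 \left(-1 + 63\right)^{2}}{81}} \left(- \frac{1}{133}\right) = - \frac{90}{7 + 7 \frac{2 \cdot 62^{2}}{81}} \left(- \frac{1}{133}\right) = - \frac{90}{7 + 7 \cdot \frac{2}{81} \cdot 3844} \left(- \frac{1}{133}\right) = - \frac{90}{7 + 7 \cdot \frac{7688}{81}} \left(- \frac{1}{133}\right) = - \frac{90}{7 + \frac{53816}{81}} \left(- \frac{1}{133}\right) = - \frac{90}{\frac{54383}{81}} \left(- \frac{1}{133}\right) = \left(-90\right) \frac{81}{54383} \left(- \frac{1}{133}\right) = \left(- \frac{7290}{54383}\right) \left(- \frac{1}{133}\right) = \frac{7290}{7232939}$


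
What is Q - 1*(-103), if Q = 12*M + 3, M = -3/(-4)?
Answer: 115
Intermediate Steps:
M = ¾ (M = -3*(-¼) = ¾ ≈ 0.75000)
Q = 12 (Q = 12*(¾) + 3 = 9 + 3 = 12)
Q - 1*(-103) = 12 - 1*(-103) = 12 + 103 = 115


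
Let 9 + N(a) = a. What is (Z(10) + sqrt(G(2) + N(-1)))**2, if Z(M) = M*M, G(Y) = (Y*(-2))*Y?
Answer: 9982 + 600*I*sqrt(2) ≈ 9982.0 + 848.53*I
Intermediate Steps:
N(a) = -9 + a
G(Y) = -2*Y**2 (G(Y) = (-2*Y)*Y = -2*Y**2)
Z(M) = M**2
(Z(10) + sqrt(G(2) + N(-1)))**2 = (10**2 + sqrt(-2*2**2 + (-9 - 1)))**2 = (100 + sqrt(-2*4 - 10))**2 = (100 + sqrt(-8 - 10))**2 = (100 + sqrt(-18))**2 = (100 + 3*I*sqrt(2))**2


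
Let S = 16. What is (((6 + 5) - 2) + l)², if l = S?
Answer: 625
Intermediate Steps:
l = 16
(((6 + 5) - 2) + l)² = (((6 + 5) - 2) + 16)² = ((11 - 2) + 16)² = (9 + 16)² = 25² = 625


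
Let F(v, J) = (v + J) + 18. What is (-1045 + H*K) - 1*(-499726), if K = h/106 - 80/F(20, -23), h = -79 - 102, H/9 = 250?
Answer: 25590468/53 ≈ 4.8284e+5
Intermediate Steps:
H = 2250 (H = 9*250 = 2250)
F(v, J) = 18 + J + v (F(v, J) = (J + v) + 18 = 18 + J + v)
h = -181
K = -2239/318 (K = -181/106 - 80/(18 - 23 + 20) = -181*1/106 - 80/15 = -181/106 - 80*1/15 = -181/106 - 16/3 = -2239/318 ≈ -7.0409)
(-1045 + H*K) - 1*(-499726) = (-1045 + 2250*(-2239/318)) - 1*(-499726) = (-1045 - 839625/53) + 499726 = -895010/53 + 499726 = 25590468/53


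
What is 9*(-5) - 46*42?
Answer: -1977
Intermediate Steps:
9*(-5) - 46*42 = -45 - 1932 = -1977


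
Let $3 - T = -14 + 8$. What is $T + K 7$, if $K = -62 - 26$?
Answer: $-607$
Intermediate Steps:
$T = 9$ ($T = 3 - \left(-14 + 8\right) = 3 - -6 = 3 + 6 = 9$)
$K = -88$
$T + K 7 = 9 - 616 = -607$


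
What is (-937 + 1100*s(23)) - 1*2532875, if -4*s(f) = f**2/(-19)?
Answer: -47996953/19 ≈ -2.5262e+6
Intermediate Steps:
s(f) = f**2/76 (s(f) = -f**2/(4*(-19)) = -(-1)*f**2/76 = f**2/76)
(-937 + 1100*s(23)) - 1*2532875 = (-937 + 1100*((1/76)*23**2)) - 1*2532875 = (-937 + 1100*((1/76)*529)) - 2532875 = (-937 + 1100*(529/76)) - 2532875 = (-937 + 145475/19) - 2532875 = 127672/19 - 2532875 = -47996953/19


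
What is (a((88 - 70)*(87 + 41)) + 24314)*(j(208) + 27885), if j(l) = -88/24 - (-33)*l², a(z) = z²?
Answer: 23286858709400/3 ≈ 7.7623e+12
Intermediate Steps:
j(l) = -11/3 + 33*l² (j(l) = -88*1/24 + 33*l² = -11/3 + 33*l²)
(a((88 - 70)*(87 + 41)) + 24314)*(j(208) + 27885) = (((88 - 70)*(87 + 41))² + 24314)*((-11/3 + 33*208²) + 27885) = ((18*128)² + 24314)*((-11/3 + 33*43264) + 27885) = (2304² + 24314)*((-11/3 + 1427712) + 27885) = (5308416 + 24314)*(4283125/3 + 27885) = 5332730*(4366780/3) = 23286858709400/3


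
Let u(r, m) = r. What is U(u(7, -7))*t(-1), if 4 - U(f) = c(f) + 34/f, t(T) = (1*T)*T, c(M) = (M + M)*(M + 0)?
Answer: -692/7 ≈ -98.857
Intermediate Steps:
c(M) = 2*M**2 (c(M) = (2*M)*M = 2*M**2)
t(T) = T**2 (t(T) = T*T = T**2)
U(f) = 4 - 34/f - 2*f**2 (U(f) = 4 - (2*f**2 + 34/f) = 4 + (-34/f - 2*f**2) = 4 - 34/f - 2*f**2)
U(u(7, -7))*t(-1) = (4 - 34/7 - 2*7**2)*(-1)**2 = (4 - 34*1/7 - 2*49)*1 = (4 - 34/7 - 98)*1 = -692/7*1 = -692/7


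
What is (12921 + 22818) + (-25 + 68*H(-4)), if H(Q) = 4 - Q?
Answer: 36258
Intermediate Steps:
(12921 + 22818) + (-25 + 68*H(-4)) = (12921 + 22818) + (-25 + 68*(4 - 1*(-4))) = 35739 + (-25 + 68*(4 + 4)) = 35739 + (-25 + 68*8) = 35739 + (-25 + 544) = 35739 + 519 = 36258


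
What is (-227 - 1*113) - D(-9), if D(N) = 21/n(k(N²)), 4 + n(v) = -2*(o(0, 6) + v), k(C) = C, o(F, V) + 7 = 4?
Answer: -54379/160 ≈ -339.87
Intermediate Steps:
o(F, V) = -3 (o(F, V) = -7 + 4 = -3)
n(v) = 2 - 2*v (n(v) = -4 - 2*(-3 + v) = -4 + (6 - 2*v) = 2 - 2*v)
D(N) = 21/(2 - 2*N²)
(-227 - 1*113) - D(-9) = (-227 - 1*113) - (-21)/(-2 + 2*(-9)²) = (-227 - 113) - (-21)/(-2 + 2*81) = -340 - (-21)/(-2 + 162) = -340 - (-21)/160 = -340 - 1*(-21/160) = -340 + 21/160 = -54379/160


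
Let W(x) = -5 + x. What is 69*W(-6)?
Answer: -759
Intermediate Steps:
69*W(-6) = 69*(-5 - 6) = 69*(-11) = -759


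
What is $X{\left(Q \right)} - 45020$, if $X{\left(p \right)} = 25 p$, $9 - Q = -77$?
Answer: $-42870$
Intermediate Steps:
$Q = 86$ ($Q = 9 - -77 = 9 + 77 = 86$)
$X{\left(Q \right)} - 45020 = 25 \cdot 86 - 45020 = 2150 - 45020 = -42870$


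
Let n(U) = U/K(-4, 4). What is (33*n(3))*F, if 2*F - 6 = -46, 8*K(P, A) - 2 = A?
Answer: -2640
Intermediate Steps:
K(P, A) = ¼ + A/8
F = -20 (F = 3 + (½)*(-46) = 3 - 23 = -20)
n(U) = 4*U/3 (n(U) = U/(¼ + (⅛)*4) = U/(¼ + ½) = U/(¾) = U*(4/3) = 4*U/3)
(33*n(3))*F = (33*((4/3)*3))*(-20) = (33*4)*(-20) = 132*(-20) = -2640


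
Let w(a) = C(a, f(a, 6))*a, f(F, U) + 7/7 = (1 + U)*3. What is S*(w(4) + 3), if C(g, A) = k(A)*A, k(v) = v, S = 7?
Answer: 11221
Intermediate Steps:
f(F, U) = 2 + 3*U (f(F, U) = -1 + (1 + U)*3 = -1 + (3 + 3*U) = 2 + 3*U)
C(g, A) = A² (C(g, A) = A*A = A²)
w(a) = 400*a (w(a) = (2 + 3*6)²*a = (2 + 18)²*a = 20²*a = 400*a)
S*(w(4) + 3) = 7*(400*4 + 3) = 7*(1600 + 3) = 7*1603 = 11221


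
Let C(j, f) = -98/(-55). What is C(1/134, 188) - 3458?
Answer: -190092/55 ≈ -3456.2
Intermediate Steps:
C(j, f) = 98/55 (C(j, f) = -98*(-1/55) = 98/55)
C(1/134, 188) - 3458 = 98/55 - 3458 = -190092/55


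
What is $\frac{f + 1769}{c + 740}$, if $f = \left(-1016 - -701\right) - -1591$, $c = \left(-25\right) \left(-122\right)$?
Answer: $\frac{609}{758} \approx 0.80343$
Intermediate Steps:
$c = 3050$
$f = 1276$ ($f = \left(-1016 + 701\right) + 1591 = -315 + 1591 = 1276$)
$\frac{f + 1769}{c + 740} = \frac{1276 + 1769}{3050 + 740} = \frac{3045}{3790} = 3045 \cdot \frac{1}{3790} = \frac{609}{758}$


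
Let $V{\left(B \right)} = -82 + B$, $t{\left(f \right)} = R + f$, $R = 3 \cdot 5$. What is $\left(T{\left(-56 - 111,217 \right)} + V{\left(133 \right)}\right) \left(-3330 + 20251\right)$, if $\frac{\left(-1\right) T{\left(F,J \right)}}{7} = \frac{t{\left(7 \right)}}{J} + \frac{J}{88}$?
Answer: $\frac{1524632863}{2728} \approx 5.5888 \cdot 10^{5}$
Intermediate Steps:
$R = 15$
$t{\left(f \right)} = 15 + f$
$T{\left(F,J \right)} = - \frac{154}{J} - \frac{7 J}{88}$ ($T{\left(F,J \right)} = - 7 \left(\frac{15 + 7}{J} + \frac{J}{88}\right) = - 7 \left(\frac{22}{J} + J \frac{1}{88}\right) = - 7 \left(\frac{22}{J} + \frac{J}{88}\right) = - \frac{154}{J} - \frac{7 J}{88}$)
$\left(T{\left(-56 - 111,217 \right)} + V{\left(133 \right)}\right) \left(-3330 + 20251\right) = \left(\left(- \frac{154}{217} - \frac{1519}{88}\right) + \left(-82 + 133\right)\right) \left(-3330 + 20251\right) = \left(\left(\left(-154\right) \frac{1}{217} - \frac{1519}{88}\right) + 51\right) 16921 = \left(\left(- \frac{22}{31} - \frac{1519}{88}\right) + 51\right) 16921 = \left(- \frac{49025}{2728} + 51\right) 16921 = \frac{90103}{2728} \cdot 16921 = \frac{1524632863}{2728}$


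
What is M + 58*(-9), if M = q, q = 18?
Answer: -504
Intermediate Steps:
M = 18
M + 58*(-9) = 18 + 58*(-9) = 18 - 522 = -504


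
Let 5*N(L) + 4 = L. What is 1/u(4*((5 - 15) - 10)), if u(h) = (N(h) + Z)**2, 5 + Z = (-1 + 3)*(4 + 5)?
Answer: 25/361 ≈ 0.069252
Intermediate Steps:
N(L) = -4/5 + L/5
Z = 13 (Z = -5 + (-1 + 3)*(4 + 5) = -5 + 2*9 = -5 + 18 = 13)
u(h) = (61/5 + h/5)**2 (u(h) = ((-4/5 + h/5) + 13)**2 = (61/5 + h/5)**2)
1/u(4*((5 - 15) - 10)) = 1/((61 + 4*((5 - 15) - 10))**2/25) = 1/((61 + 4*(-10 - 10))**2/25) = 1/((61 + 4*(-20))**2/25) = 1/((61 - 80)**2/25) = 1/((1/25)*(-19)**2) = 1/((1/25)*361) = 1/(361/25) = 25/361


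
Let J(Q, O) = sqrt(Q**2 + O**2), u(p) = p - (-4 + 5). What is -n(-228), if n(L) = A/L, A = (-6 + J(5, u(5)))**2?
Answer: (6 - sqrt(41))**2/228 ≈ 0.00071276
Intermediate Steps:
u(p) = -1 + p (u(p) = p - 1*1 = p - 1 = -1 + p)
J(Q, O) = sqrt(O**2 + Q**2)
A = (-6 + sqrt(41))**2 (A = (-6 + sqrt((-1 + 5)**2 + 5**2))**2 = (-6 + sqrt(4**2 + 25))**2 = (-6 + sqrt(16 + 25))**2 = (-6 + sqrt(41))**2 ≈ 0.16251)
n(L) = (6 - sqrt(41))**2/L
-n(-228) = -(6 - sqrt(41))**2/(-228) = -(-1)*(6 - sqrt(41))**2/228 = (6 - sqrt(41))**2/228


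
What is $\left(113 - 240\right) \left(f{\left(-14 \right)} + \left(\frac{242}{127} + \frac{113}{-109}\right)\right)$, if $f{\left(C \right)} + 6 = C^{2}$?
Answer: $- \frac{2642197}{109} \approx -24240.0$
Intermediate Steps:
$f{\left(C \right)} = -6 + C^{2}$
$\left(113 - 240\right) \left(f{\left(-14 \right)} + \left(\frac{242}{127} + \frac{113}{-109}\right)\right) = \left(113 - 240\right) \left(\left(-6 + \left(-14\right)^{2}\right) + \left(\frac{242}{127} + \frac{113}{-109}\right)\right) = - 127 \left(\left(-6 + 196\right) + \left(242 \cdot \frac{1}{127} + 113 \left(- \frac{1}{109}\right)\right)\right) = - 127 \left(190 + \left(\frac{242}{127} - \frac{113}{109}\right)\right) = - 127 \left(190 + \frac{12027}{13843}\right) = \left(-127\right) \frac{2642197}{13843} = - \frac{2642197}{109}$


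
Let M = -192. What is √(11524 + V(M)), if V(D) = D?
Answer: 2*√2833 ≈ 106.45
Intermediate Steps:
√(11524 + V(M)) = √(11524 - 192) = √11332 = 2*√2833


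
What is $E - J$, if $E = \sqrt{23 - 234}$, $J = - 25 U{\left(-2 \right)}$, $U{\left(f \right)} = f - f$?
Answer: $i \sqrt{211} \approx 14.526 i$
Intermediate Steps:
$U{\left(f \right)} = 0$
$J = 0$ ($J = \left(-25\right) 0 = 0$)
$E = i \sqrt{211}$ ($E = \sqrt{-211} = i \sqrt{211} \approx 14.526 i$)
$E - J = i \sqrt{211} - 0 = i \sqrt{211} + 0 = i \sqrt{211}$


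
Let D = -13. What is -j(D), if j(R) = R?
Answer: 13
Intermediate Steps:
-j(D) = -1*(-13) = 13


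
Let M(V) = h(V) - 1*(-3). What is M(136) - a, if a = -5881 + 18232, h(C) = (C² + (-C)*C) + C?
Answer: -12212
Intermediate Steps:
h(C) = C (h(C) = (C² - C²) + C = 0 + C = C)
a = 12351
M(V) = 3 + V (M(V) = V - 1*(-3) = V + 3 = 3 + V)
M(136) - a = (3 + 136) - 1*12351 = 139 - 12351 = -12212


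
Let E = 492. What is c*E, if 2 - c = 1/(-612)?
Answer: 50225/51 ≈ 984.80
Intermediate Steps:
c = 1225/612 (c = 2 - 1/(-612) = 2 - 1*(-1/612) = 2 + 1/612 = 1225/612 ≈ 2.0016)
c*E = (1225/612)*492 = 50225/51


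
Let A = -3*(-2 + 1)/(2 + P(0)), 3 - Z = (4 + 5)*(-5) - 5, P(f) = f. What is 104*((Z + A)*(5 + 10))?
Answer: 85020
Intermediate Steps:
Z = 53 (Z = 3 - ((4 + 5)*(-5) - 5) = 3 - (9*(-5) - 5) = 3 - (-45 - 5) = 3 - 1*(-50) = 3 + 50 = 53)
A = 3/2 (A = -3*(-2 + 1)/(2 + 0) = -(-3)/2 = -3*(-½) = 3/2 ≈ 1.5000)
104*((Z + A)*(5 + 10)) = 104*((53 + 3/2)*(5 + 10)) = 104*((109/2)*15) = 104*(1635/2) = 85020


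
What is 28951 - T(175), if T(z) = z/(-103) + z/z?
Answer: 2982025/103 ≈ 28952.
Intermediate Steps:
T(z) = 1 - z/103 (T(z) = z*(-1/103) + 1 = -z/103 + 1 = 1 - z/103)
28951 - T(175) = 28951 - (1 - 1/103*175) = 28951 - (1 - 175/103) = 28951 - 1*(-72/103) = 28951 + 72/103 = 2982025/103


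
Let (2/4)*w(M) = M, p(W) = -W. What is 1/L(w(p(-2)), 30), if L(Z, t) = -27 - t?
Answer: -1/57 ≈ -0.017544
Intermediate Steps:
w(M) = 2*M
1/L(w(p(-2)), 30) = 1/(-27 - 1*30) = 1/(-27 - 30) = 1/(-57) = -1/57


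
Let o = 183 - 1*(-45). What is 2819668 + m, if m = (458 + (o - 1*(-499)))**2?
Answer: 4223893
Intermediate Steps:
o = 228 (o = 183 + 45 = 228)
m = 1404225 (m = (458 + (228 - 1*(-499)))**2 = (458 + (228 + 499))**2 = (458 + 727)**2 = 1185**2 = 1404225)
2819668 + m = 2819668 + 1404225 = 4223893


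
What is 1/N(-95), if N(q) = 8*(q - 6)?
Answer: -1/808 ≈ -0.0012376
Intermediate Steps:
N(q) = -48 + 8*q (N(q) = 8*(-6 + q) = -48 + 8*q)
1/N(-95) = 1/(-48 + 8*(-95)) = 1/(-48 - 760) = 1/(-808) = -1/808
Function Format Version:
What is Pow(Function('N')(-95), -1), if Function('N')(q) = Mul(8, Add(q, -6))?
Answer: Rational(-1, 808) ≈ -0.0012376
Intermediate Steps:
Function('N')(q) = Add(-48, Mul(8, q)) (Function('N')(q) = Mul(8, Add(-6, q)) = Add(-48, Mul(8, q)))
Pow(Function('N')(-95), -1) = Pow(Add(-48, Mul(8, -95)), -1) = Pow(Add(-48, -760), -1) = Pow(-808, -1) = Rational(-1, 808)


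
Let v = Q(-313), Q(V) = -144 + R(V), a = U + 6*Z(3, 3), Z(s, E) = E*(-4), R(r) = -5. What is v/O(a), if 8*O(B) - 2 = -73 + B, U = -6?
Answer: 8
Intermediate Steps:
Z(s, E) = -4*E
a = -78 (a = -6 + 6*(-4*3) = -6 + 6*(-12) = -6 - 72 = -78)
Q(V) = -149 (Q(V) = -144 - 5 = -149)
v = -149
O(B) = -71/8 + B/8 (O(B) = ¼ + (-73 + B)/8 = ¼ + (-73/8 + B/8) = -71/8 + B/8)
v/O(a) = -149/(-71/8 + (⅛)*(-78)) = -149/(-71/8 - 39/4) = -149/(-149/8) = -149*(-8/149) = 8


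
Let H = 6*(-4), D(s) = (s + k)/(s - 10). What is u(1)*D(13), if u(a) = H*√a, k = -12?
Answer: -8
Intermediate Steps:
D(s) = (-12 + s)/(-10 + s) (D(s) = (s - 12)/(s - 10) = (-12 + s)/(-10 + s))
H = -24
u(a) = -24*√a
u(1)*D(13) = (-24*√1)*((-12 + 13)/(-10 + 13)) = (-24*1)*(1/3) = -8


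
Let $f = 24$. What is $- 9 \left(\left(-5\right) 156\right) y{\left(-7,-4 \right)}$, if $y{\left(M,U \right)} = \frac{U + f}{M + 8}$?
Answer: $140400$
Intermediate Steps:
$y{\left(M,U \right)} = \frac{24 + U}{8 + M}$ ($y{\left(M,U \right)} = \frac{U + 24}{M + 8} = \frac{24 + U}{8 + M}$)
$- 9 \left(\left(-5\right) 156\right) y{\left(-7,-4 \right)} = - 9 \left(\left(-5\right) 156\right) \frac{24 - 4}{8 - 7} = \left(-9\right) \left(-780\right) 1^{-1} \cdot 20 = 7020 \cdot 1 \cdot 20 = 7020 \cdot 20 = 140400$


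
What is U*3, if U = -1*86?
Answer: -258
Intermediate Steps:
U = -86
U*3 = -86*3 = -258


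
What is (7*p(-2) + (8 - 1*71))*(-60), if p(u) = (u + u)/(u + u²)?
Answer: 4620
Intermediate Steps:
p(u) = 2*u/(u + u²) (p(u) = (2*u)/(u + u²) = 2*u/(u + u²))
(7*p(-2) + (8 - 1*71))*(-60) = (7*(2/(1 - 2)) + (8 - 1*71))*(-60) = (7*(2/(-1)) + (8 - 71))*(-60) = (7*(2*(-1)) - 63)*(-60) = (7*(-2) - 63)*(-60) = (-14 - 63)*(-60) = -77*(-60) = 4620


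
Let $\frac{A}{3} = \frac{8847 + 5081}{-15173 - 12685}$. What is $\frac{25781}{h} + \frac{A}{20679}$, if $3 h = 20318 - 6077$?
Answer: $\frac{2475267705149}{455771797959} \approx 5.4309$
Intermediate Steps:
$h = 4747$ ($h = \frac{20318 - 6077}{3} = \frac{1}{3} \cdot 14241 = 4747$)
$A = - \frac{6964}{4643}$ ($A = 3 \frac{8847 + 5081}{-15173 - 12685} = 3 \frac{13928}{-27858} = 3 \cdot 13928 \left(- \frac{1}{27858}\right) = 3 \left(- \frac{6964}{13929}\right) = - \frac{6964}{4643} \approx -1.4999$)
$\frac{25781}{h} + \frac{A}{20679} = \frac{25781}{4747} - \frac{6964}{4643 \cdot 20679} = 25781 \cdot \frac{1}{4747} - \frac{6964}{96012597} = \frac{25781}{4747} - \frac{6964}{96012597} = \frac{2475267705149}{455771797959}$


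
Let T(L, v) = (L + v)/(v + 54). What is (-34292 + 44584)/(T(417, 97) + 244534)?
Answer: 388523/9231287 ≈ 0.042088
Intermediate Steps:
T(L, v) = (L + v)/(54 + v)
(-34292 + 44584)/(T(417, 97) + 244534) = (-34292 + 44584)/((417 + 97)/(54 + 97) + 244534) = 10292/(514/151 + 244534) = 10292/(36925148/151) = 10292*(151/36925148) = 388523/9231287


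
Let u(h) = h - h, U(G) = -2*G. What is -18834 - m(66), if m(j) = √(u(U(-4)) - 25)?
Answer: -18834 - 5*I ≈ -18834.0 - 5.0*I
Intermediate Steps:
u(h) = 0
m(j) = 5*I (m(j) = √(0 - 25) = √(-25) = 5*I)
-18834 - m(66) = -18834 - 5*I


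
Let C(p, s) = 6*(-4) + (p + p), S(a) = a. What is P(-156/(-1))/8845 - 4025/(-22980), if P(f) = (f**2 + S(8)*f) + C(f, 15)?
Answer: 126027937/40651620 ≈ 3.1002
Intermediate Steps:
C(p, s) = -24 + 2*p
P(f) = -24 + f**2 + 10*f (P(f) = (f**2 + 8*f) + (-24 + 2*f) = -24 + f**2 + 10*f)
P(-156/(-1))/8845 - 4025/(-22980) = (-24 + (-156/(-1))**2 + 10*(-156/(-1)))/8845 - 4025/(-22980) = (-24 + (-156*(-1))**2 + 10*(-156*(-1)))*(1/8845) - 4025*(-1/22980) = (-24 + 156**2 + 10*156)*(1/8845) + 805/4596 = (-24 + 24336 + 1560)*(1/8845) + 805/4596 = 25872*(1/8845) + 805/4596 = 25872/8845 + 805/4596 = 126027937/40651620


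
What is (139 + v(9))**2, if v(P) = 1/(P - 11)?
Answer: 76729/4 ≈ 19182.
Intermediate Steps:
v(P) = 1/(-11 + P)
(139 + v(9))**2 = (139 + 1/(-11 + 9))**2 = (139 + 1/(-2))**2 = (139 - 1/2)**2 = (277/2)**2 = 76729/4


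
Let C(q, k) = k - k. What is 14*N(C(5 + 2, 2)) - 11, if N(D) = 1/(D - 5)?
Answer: -69/5 ≈ -13.800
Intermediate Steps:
C(q, k) = 0
N(D) = 1/(-5 + D)
14*N(C(5 + 2, 2)) - 11 = 14/(-5 + 0) - 11 = 14/(-5) - 11 = 14*(-⅕) - 11 = -14/5 - 11 = -69/5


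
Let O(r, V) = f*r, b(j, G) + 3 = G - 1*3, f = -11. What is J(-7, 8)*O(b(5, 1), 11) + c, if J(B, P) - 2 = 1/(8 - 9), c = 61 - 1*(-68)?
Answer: 184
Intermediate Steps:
c = 129 (c = 61 + 68 = 129)
J(B, P) = 1 (J(B, P) = 2 + 1/(8 - 9) = 2 + 1/(-1) = 2 - 1 = 1)
b(j, G) = -6 + G (b(j, G) = -3 + (G - 1*3) = -3 + (G - 3) = -3 + (-3 + G) = -6 + G)
O(r, V) = -11*r
J(-7, 8)*O(b(5, 1), 11) + c = 1*(-11*(-6 + 1)) + 129 = 1*(-11*(-5)) + 129 = 1*55 + 129 = 55 + 129 = 184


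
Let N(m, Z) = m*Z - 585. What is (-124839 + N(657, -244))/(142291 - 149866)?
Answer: 95244/2525 ≈ 37.720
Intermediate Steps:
N(m, Z) = -585 + Z*m (N(m, Z) = Z*m - 585 = -585 + Z*m)
(-124839 + N(657, -244))/(142291 - 149866) = (-124839 + (-585 - 244*657))/(142291 - 149866) = (-124839 + (-585 - 160308))/(-7575) = (-124839 - 160893)*(-1/7575) = -285732*(-1/7575) = 95244/2525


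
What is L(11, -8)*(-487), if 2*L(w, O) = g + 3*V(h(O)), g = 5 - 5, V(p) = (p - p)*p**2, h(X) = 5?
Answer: 0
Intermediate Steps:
V(p) = 0 (V(p) = 0*p**2 = 0)
g = 0
L(w, O) = 0 (L(w, O) = (0 + 3*0)/2 = (0 + 0)/2 = (1/2)*0 = 0)
L(11, -8)*(-487) = 0*(-487) = 0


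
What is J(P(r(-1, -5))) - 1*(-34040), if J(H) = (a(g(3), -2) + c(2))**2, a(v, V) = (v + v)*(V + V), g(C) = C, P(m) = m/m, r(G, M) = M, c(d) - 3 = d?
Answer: 34401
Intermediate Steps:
c(d) = 3 + d
P(m) = 1
a(v, V) = 4*V*v (a(v, V) = (2*v)*(2*V) = 4*V*v)
J(H) = 361 (J(H) = (4*(-2)*3 + (3 + 2))**2 = (-24 + 5)**2 = (-19)**2 = 361)
J(P(r(-1, -5))) - 1*(-34040) = 361 - 1*(-34040) = 361 + 34040 = 34401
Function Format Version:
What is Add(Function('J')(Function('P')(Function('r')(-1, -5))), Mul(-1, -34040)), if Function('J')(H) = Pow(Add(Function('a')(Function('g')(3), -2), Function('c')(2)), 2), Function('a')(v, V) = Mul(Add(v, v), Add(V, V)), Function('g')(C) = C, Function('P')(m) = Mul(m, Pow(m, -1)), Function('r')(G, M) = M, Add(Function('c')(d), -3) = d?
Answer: 34401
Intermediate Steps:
Function('c')(d) = Add(3, d)
Function('P')(m) = 1
Function('a')(v, V) = Mul(4, V, v) (Function('a')(v, V) = Mul(Mul(2, v), Mul(2, V)) = Mul(4, V, v))
Function('J')(H) = 361 (Function('J')(H) = Pow(Add(Mul(4, -2, 3), Add(3, 2)), 2) = Pow(Add(-24, 5), 2) = Pow(-19, 2) = 361)
Add(Function('J')(Function('P')(Function('r')(-1, -5))), Mul(-1, -34040)) = Add(361, Mul(-1, -34040)) = Add(361, 34040) = 34401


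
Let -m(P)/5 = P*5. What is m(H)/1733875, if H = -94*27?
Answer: 2538/69355 ≈ 0.036594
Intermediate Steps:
H = -2538
m(P) = -25*P (m(P) = -5*P*5 = -25*P)
m(H)/1733875 = -25*(-2538)/1733875 = 63450*(1/1733875) = 2538/69355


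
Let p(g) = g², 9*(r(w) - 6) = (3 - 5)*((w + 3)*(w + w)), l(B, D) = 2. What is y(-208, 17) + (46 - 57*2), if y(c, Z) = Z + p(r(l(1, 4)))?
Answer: -3935/81 ≈ -48.580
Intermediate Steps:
r(w) = 6 - 4*w*(3 + w)/9 (r(w) = 6 + ((3 - 5)*((w + 3)*(w + w)))/9 = 6 + (-2*(3 + w)*2*w)/9 = 6 + (-4*w*(3 + w))/9 = 6 - 4*w*(3 + w)/9)
y(c, Z) = 196/81 + Z (y(c, Z) = Z + (6 - 4/3*2 - 4/9*2²)² = Z + (6 - 8/3 - 4/9*4)² = Z + (6 - 8/3 - 16/9)² = Z + (14/9)² = Z + 196/81 = 196/81 + Z)
y(-208, 17) + (46 - 57*2) = (196/81 + 17) + (46 - 57*2) = 1573/81 + (46 - 114) = 1573/81 - 68 = -3935/81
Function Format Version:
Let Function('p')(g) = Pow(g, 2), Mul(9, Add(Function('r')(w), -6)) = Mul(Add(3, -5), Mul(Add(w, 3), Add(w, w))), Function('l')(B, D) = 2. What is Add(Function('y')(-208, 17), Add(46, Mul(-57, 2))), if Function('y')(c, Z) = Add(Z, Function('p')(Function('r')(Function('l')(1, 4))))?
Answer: Rational(-3935, 81) ≈ -48.580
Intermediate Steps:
Function('r')(w) = Add(6, Mul(Rational(-4, 9), w, Add(3, w))) (Function('r')(w) = Add(6, Mul(Rational(1, 9), Mul(Add(3, -5), Mul(Add(w, 3), Add(w, w))))) = Add(6, Mul(Rational(1, 9), Mul(-2, Mul(Add(3, w), Mul(2, w))))) = Add(6, Mul(Rational(1, 9), Mul(-2, Mul(2, w, Add(3, w))))) = Add(6, Mul(Rational(1, 9), Mul(-4, w, Add(3, w)))) = Add(6, Mul(Rational(-4, 9), w, Add(3, w))))
Function('y')(c, Z) = Add(Rational(196, 81), Z) (Function('y')(c, Z) = Add(Z, Pow(Add(6, Mul(Rational(-4, 3), 2), Mul(Rational(-4, 9), Pow(2, 2))), 2)) = Add(Z, Pow(Add(6, Rational(-8, 3), Mul(Rational(-4, 9), 4)), 2)) = Add(Z, Pow(Add(6, Rational(-8, 3), Rational(-16, 9)), 2)) = Add(Z, Pow(Rational(14, 9), 2)) = Add(Z, Rational(196, 81)) = Add(Rational(196, 81), Z))
Add(Function('y')(-208, 17), Add(46, Mul(-57, 2))) = Add(Add(Rational(196, 81), 17), Add(46, Mul(-57, 2))) = Add(Rational(1573, 81), Add(46, -114)) = Add(Rational(1573, 81), -68) = Rational(-3935, 81)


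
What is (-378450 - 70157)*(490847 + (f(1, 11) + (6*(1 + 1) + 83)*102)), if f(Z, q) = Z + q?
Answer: -224549785243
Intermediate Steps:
(-378450 - 70157)*(490847 + (f(1, 11) + (6*(1 + 1) + 83)*102)) = (-378450 - 70157)*(490847 + ((1 + 11) + (6*(1 + 1) + 83)*102)) = -448607*(490847 + (12 + (6*2 + 83)*102)) = -448607*(490847 + (12 + (12 + 83)*102)) = -448607*(490847 + (12 + 95*102)) = -448607*(490847 + (12 + 9690)) = -448607*(490847 + 9702) = -448607*500549 = -224549785243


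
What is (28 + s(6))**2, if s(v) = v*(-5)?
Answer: 4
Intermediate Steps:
s(v) = -5*v
(28 + s(6))**2 = (28 - 5*6)**2 = (28 - 30)**2 = (-2)**2 = 4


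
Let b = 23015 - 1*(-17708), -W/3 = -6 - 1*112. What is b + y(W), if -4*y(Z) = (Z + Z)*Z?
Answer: -21935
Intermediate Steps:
W = 354 (W = -3*(-6 - 1*112) = -3*(-6 - 112) = -3*(-118) = 354)
y(Z) = -Z²/2 (y(Z) = -(Z + Z)*Z/4 = -2*Z*Z/4 = -Z²/2)
b = 40723 (b = 23015 + 17708 = 40723)
b + y(W) = 40723 - ½*354² = 40723 - ½*125316 = 40723 - 62658 = -21935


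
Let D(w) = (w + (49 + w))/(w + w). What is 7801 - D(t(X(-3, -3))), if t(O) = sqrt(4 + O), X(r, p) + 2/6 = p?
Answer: 7800 - 49*sqrt(6)/4 ≈ 7770.0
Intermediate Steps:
X(r, p) = -1/3 + p
D(w) = (49 + 2*w)/(2*w) (D(w) = (49 + 2*w)/((2*w)) = (49 + 2*w)*(1/(2*w)) = (49 + 2*w)/(2*w))
7801 - D(t(X(-3, -3))) = 7801 - (49/2 + sqrt(4 + (-1/3 - 3)))/(sqrt(4 + (-1/3 - 3))) = 7801 - (49/2 + sqrt(4 - 10/3))/(sqrt(4 - 10/3)) = 7801 - (49/2 + sqrt(2/3))/(sqrt(2/3)) = 7801 - (49/2 + sqrt(6)/3)/(sqrt(6)/3) = 7801 - sqrt(6)/2*(49/2 + sqrt(6)/3) = 7801 - sqrt(6)*(49/2 + sqrt(6)/3)/2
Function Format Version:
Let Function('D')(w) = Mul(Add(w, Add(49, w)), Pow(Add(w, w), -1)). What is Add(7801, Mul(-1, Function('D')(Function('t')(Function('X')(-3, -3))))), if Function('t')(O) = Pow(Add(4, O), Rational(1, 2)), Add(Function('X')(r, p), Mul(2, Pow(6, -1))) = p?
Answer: Add(7800, Mul(Rational(-49, 4), Pow(6, Rational(1, 2)))) ≈ 7770.0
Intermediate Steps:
Function('X')(r, p) = Add(Rational(-1, 3), p)
Function('D')(w) = Mul(Rational(1, 2), Pow(w, -1), Add(49, Mul(2, w))) (Function('D')(w) = Mul(Add(49, Mul(2, w)), Pow(Mul(2, w), -1)) = Mul(Add(49, Mul(2, w)), Mul(Rational(1, 2), Pow(w, -1))) = Mul(Rational(1, 2), Pow(w, -1), Add(49, Mul(2, w))))
Add(7801, Mul(-1, Function('D')(Function('t')(Function('X')(-3, -3))))) = Add(7801, Mul(-1, Mul(Pow(Pow(Add(4, Add(Rational(-1, 3), -3)), Rational(1, 2)), -1), Add(Rational(49, 2), Pow(Add(4, Add(Rational(-1, 3), -3)), Rational(1, 2)))))) = Add(7801, Mul(-1, Mul(Pow(Pow(Add(4, Rational(-10, 3)), Rational(1, 2)), -1), Add(Rational(49, 2), Pow(Add(4, Rational(-10, 3)), Rational(1, 2)))))) = Add(7801, Mul(-1, Mul(Pow(Pow(Rational(2, 3), Rational(1, 2)), -1), Add(Rational(49, 2), Pow(Rational(2, 3), Rational(1, 2)))))) = Add(7801, Mul(-1, Mul(Pow(Mul(Rational(1, 3), Pow(6, Rational(1, 2))), -1), Add(Rational(49, 2), Mul(Rational(1, 3), Pow(6, Rational(1, 2))))))) = Add(7801, Mul(-1, Mul(Mul(Rational(1, 2), Pow(6, Rational(1, 2))), Add(Rational(49, 2), Mul(Rational(1, 3), Pow(6, Rational(1, 2))))))) = Add(7801, Mul(-1, Mul(Rational(1, 2), Pow(6, Rational(1, 2)), Add(Rational(49, 2), Mul(Rational(1, 3), Pow(6, Rational(1, 2))))))) = Add(7801, Mul(Rational(-1, 2), Pow(6, Rational(1, 2)), Add(Rational(49, 2), Mul(Rational(1, 3), Pow(6, Rational(1, 2))))))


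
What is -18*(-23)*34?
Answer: 14076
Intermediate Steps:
-18*(-23)*34 = -(-414)*34 = -1*(-14076) = 14076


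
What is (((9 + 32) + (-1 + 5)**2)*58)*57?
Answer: 188442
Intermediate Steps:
(((9 + 32) + (-1 + 5)**2)*58)*57 = ((41 + 4**2)*58)*57 = ((41 + 16)*58)*57 = (57*58)*57 = 3306*57 = 188442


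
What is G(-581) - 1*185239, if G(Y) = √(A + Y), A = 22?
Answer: -185239 + I*√559 ≈ -1.8524e+5 + 23.643*I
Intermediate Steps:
G(Y) = √(22 + Y)
G(-581) - 1*185239 = √(22 - 581) - 1*185239 = √(-559) - 185239 = I*√559 - 185239 = -185239 + I*√559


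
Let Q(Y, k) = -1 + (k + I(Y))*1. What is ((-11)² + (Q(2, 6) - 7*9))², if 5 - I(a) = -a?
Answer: 4900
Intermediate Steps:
I(a) = 5 + a (I(a) = 5 - (-1)*a = 5 + a)
Q(Y, k) = 4 + Y + k (Q(Y, k) = -1 + (k + (5 + Y))*1 = -1 + (5 + Y + k)*1 = -1 + (5 + Y + k) = 4 + Y + k)
((-11)² + (Q(2, 6) - 7*9))² = ((-11)² + ((4 + 2 + 6) - 7*9))² = (121 + (12 - 63))² = (121 - 51)² = 70² = 4900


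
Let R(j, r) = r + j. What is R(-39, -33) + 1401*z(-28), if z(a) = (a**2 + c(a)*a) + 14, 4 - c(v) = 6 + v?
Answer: 97998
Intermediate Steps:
c(v) = -2 - v (c(v) = 4 - (6 + v) = 4 + (-6 - v) = -2 - v)
R(j, r) = j + r
z(a) = 14 + a**2 + a*(-2 - a) (z(a) = (a**2 + (-2 - a)*a) + 14 = (a**2 + a*(-2 - a)) + 14 = 14 + a**2 + a*(-2 - a))
R(-39, -33) + 1401*z(-28) = (-39 - 33) + 1401*(14 - 2*(-28)) = -72 + 1401*(14 + 56) = -72 + 1401*70 = -72 + 98070 = 97998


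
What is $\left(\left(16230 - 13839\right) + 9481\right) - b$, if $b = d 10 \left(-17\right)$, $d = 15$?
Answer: $14422$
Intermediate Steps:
$b = -2550$ ($b = 15 \cdot 10 \left(-17\right) = 150 \left(-17\right) = -2550$)
$\left(\left(16230 - 13839\right) + 9481\right) - b = \left(\left(16230 - 13839\right) + 9481\right) - -2550 = \left(2391 + 9481\right) + 2550 = 11872 + 2550 = 14422$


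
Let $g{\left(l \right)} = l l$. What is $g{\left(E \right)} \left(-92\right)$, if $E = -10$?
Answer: $-9200$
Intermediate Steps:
$g{\left(l \right)} = l^{2}$
$g{\left(E \right)} \left(-92\right) = \left(-10\right)^{2} \left(-92\right) = 100 \left(-92\right) = -9200$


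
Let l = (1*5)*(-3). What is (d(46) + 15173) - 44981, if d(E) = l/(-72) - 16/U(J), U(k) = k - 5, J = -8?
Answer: -9299647/312 ≈ -29807.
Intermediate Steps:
l = -15 (l = 5*(-3) = -15)
U(k) = -5 + k
d(E) = 449/312 (d(E) = -15/(-72) - 16/(-5 - 8) = -15*(-1/72) - 16/(-13) = 5/24 - 16*(-1/13) = 5/24 + 16/13 = 449/312)
(d(46) + 15173) - 44981 = (449/312 + 15173) - 44981 = 4734425/312 - 44981 = -9299647/312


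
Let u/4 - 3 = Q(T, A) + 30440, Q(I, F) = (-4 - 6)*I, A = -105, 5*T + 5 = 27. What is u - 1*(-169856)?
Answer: 291452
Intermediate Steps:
T = 22/5 (T = -1 + (⅕)*27 = -1 + 27/5 = 22/5 ≈ 4.4000)
Q(I, F) = -10*I
u = 121596 (u = 12 + 4*(-10*22/5 + 30440) = 12 + 4*(-44 + 30440) = 12 + 4*30396 = 12 + 121584 = 121596)
u - 1*(-169856) = 121596 - 1*(-169856) = 121596 + 169856 = 291452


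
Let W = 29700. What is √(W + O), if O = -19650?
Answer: 5*√402 ≈ 100.25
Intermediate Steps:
√(W + O) = √(29700 - 19650) = √10050 = 5*√402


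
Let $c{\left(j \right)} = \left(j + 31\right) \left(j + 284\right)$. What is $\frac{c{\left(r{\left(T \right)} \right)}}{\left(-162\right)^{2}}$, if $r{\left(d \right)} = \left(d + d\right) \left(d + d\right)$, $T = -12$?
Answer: $\frac{130505}{6561} \approx 19.891$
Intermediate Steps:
$r{\left(d \right)} = 4 d^{2}$ ($r{\left(d \right)} = 2 d 2 d = 4 d^{2}$)
$c{\left(j \right)} = \left(31 + j\right) \left(284 + j\right)$
$\frac{c{\left(r{\left(T \right)} \right)}}{\left(-162\right)^{2}} = \frac{8804 + \left(4 \left(-12\right)^{2}\right)^{2} + 315 \cdot 4 \left(-12\right)^{2}}{\left(-162\right)^{2}} = \frac{8804 + \left(4 \cdot 144\right)^{2} + 315 \cdot 4 \cdot 144}{26244} = \left(8804 + 576^{2} + 315 \cdot 576\right) \frac{1}{26244} = \left(8804 + 331776 + 181440\right) \frac{1}{26244} = 522020 \cdot \frac{1}{26244} = \frac{130505}{6561}$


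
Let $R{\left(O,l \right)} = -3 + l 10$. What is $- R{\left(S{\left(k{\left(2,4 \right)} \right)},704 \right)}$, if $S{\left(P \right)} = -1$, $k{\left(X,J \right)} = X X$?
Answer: $-7037$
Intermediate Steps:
$k{\left(X,J \right)} = X^{2}$
$R{\left(O,l \right)} = -3 + 10 l$
$- R{\left(S{\left(k{\left(2,4 \right)} \right)},704 \right)} = - (-3 + 10 \cdot 704) = - (-3 + 7040) = \left(-1\right) 7037 = -7037$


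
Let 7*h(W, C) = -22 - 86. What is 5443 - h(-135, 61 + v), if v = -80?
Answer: 38209/7 ≈ 5458.4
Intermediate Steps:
h(W, C) = -108/7 (h(W, C) = (-22 - 86)/7 = (1/7)*(-108) = -108/7)
5443 - h(-135, 61 + v) = 5443 - 1*(-108/7) = 5443 + 108/7 = 38209/7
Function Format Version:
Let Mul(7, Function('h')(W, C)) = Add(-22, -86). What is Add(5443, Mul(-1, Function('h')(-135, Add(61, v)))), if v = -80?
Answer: Rational(38209, 7) ≈ 5458.4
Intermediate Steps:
Function('h')(W, C) = Rational(-108, 7) (Function('h')(W, C) = Mul(Rational(1, 7), Add(-22, -86)) = Mul(Rational(1, 7), -108) = Rational(-108, 7))
Add(5443, Mul(-1, Function('h')(-135, Add(61, v)))) = Add(5443, Mul(-1, Rational(-108, 7))) = Add(5443, Rational(108, 7)) = Rational(38209, 7)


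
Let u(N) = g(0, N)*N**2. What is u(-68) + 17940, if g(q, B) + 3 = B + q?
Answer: -310364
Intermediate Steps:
g(q, B) = -3 + B + q (g(q, B) = -3 + (B + q) = -3 + B + q)
u(N) = N**2*(-3 + N) (u(N) = (-3 + N + 0)*N**2 = (-3 + N)*N**2 = N**2*(-3 + N))
u(-68) + 17940 = (-68)**2*(-3 - 68) + 17940 = 4624*(-71) + 17940 = -328304 + 17940 = -310364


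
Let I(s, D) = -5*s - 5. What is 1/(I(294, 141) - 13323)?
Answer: -1/14798 ≈ -6.7577e-5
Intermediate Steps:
I(s, D) = -5 - 5*s
1/(I(294, 141) - 13323) = 1/((-5 - 5*294) - 13323) = 1/((-5 - 1470) - 13323) = 1/(-1475 - 13323) = 1/(-14798) = -1/14798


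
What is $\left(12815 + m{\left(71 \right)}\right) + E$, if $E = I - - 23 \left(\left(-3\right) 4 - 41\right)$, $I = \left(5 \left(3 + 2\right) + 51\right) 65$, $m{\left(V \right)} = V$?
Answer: $16607$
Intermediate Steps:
$I = 4940$ ($I = \left(5 \cdot 5 + 51\right) 65 = \left(25 + 51\right) 65 = 76 \cdot 65 = 4940$)
$E = 3721$ ($E = 4940 - - 23 \left(\left(-3\right) 4 - 41\right) = 4940 - - 23 \left(-12 - 41\right) = 4940 - \left(-23\right) \left(-53\right) = 4940 - 1219 = 3721$)
$\left(12815 + m{\left(71 \right)}\right) + E = \left(12815 + 71\right) + 3721 = 12886 + 3721 = 16607$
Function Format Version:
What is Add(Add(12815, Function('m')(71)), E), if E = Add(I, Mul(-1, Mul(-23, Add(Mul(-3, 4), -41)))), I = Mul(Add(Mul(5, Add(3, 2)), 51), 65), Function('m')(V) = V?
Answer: 16607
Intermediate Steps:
I = 4940 (I = Mul(Add(Mul(5, 5), 51), 65) = Mul(Add(25, 51), 65) = Mul(76, 65) = 4940)
E = 3721 (E = Add(4940, Mul(-1, Mul(-23, Add(Mul(-3, 4), -41)))) = Add(4940, Mul(-1, Mul(-23, Add(-12, -41)))) = Add(4940, Mul(-1, Mul(-23, -53))) = Add(4940, Mul(-1, 1219)) = Add(4940, -1219) = 3721)
Add(Add(12815, Function('m')(71)), E) = Add(Add(12815, 71), 3721) = Add(12886, 3721) = 16607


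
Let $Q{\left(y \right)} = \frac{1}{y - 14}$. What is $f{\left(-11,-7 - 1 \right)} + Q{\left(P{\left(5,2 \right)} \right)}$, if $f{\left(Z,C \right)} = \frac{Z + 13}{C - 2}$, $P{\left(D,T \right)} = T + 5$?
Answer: $- \frac{12}{35} \approx -0.34286$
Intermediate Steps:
$P{\left(D,T \right)} = 5 + T$
$f{\left(Z,C \right)} = \frac{13 + Z}{-2 + C}$
$Q{\left(y \right)} = \frac{1}{-14 + y}$ ($Q{\left(y \right)} = \frac{1}{y - 14} = \frac{1}{-14 + y}$)
$f{\left(-11,-7 - 1 \right)} + Q{\left(P{\left(5,2 \right)} \right)} = \frac{13 - 11}{-2 - 8} + \frac{1}{-14 + \left(5 + 2\right)} = \frac{1}{-2 - 8} \cdot 2 + \frac{1}{-14 + 7} = \frac{1}{-10} \cdot 2 + \frac{1}{-7} = \left(- \frac{1}{10}\right) 2 - \frac{1}{7} = - \frac{1}{5} - \frac{1}{7} = - \frac{12}{35}$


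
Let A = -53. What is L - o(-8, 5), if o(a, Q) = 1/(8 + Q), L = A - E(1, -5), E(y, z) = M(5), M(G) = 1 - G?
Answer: -638/13 ≈ -49.077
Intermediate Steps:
E(y, z) = -4 (E(y, z) = 1 - 1*5 = 1 - 5 = -4)
L = -49 (L = -53 - 1*(-4) = -53 + 4 = -49)
L - o(-8, 5) = -49 - 1/(8 + 5) = -49 - 1/13 = -638/13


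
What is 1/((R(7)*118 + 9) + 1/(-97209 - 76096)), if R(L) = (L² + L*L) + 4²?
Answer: 173305/2332858604 ≈ 7.4289e-5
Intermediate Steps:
R(L) = 16 + 2*L² (R(L) = (L² + L²) + 16 = 2*L² + 16 = 16 + 2*L²)
1/((R(7)*118 + 9) + 1/(-97209 - 76096)) = 1/(((16 + 2*7²)*118 + 9) + 1/(-97209 - 76096)) = 1/(((16 + 2*49)*118 + 9) + 1/(-173305)) = 1/(((16 + 98)*118 + 9) - 1/173305) = 1/((114*118 + 9) - 1/173305) = 1/((13452 + 9) - 1/173305) = 1/(13461 - 1/173305) = 1/(2332858604/173305) = 173305/2332858604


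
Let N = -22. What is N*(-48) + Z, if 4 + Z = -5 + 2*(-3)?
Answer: 1041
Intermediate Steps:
Z = -15 (Z = -4 + (-5 + 2*(-3)) = -4 + (-5 - 6) = -4 - 11 = -15)
N*(-48) + Z = -22*(-48) - 15 = 1056 - 15 = 1041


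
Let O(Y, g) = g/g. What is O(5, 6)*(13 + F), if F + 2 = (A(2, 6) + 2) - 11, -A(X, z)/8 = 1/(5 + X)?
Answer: 6/7 ≈ 0.85714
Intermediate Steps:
O(Y, g) = 1
A(X, z) = -8/(5 + X)
F = -85/7 (F = -2 + ((-8/(5 + 2) + 2) - 11) = -2 + ((-8/7 + 2) - 11) = -2 + (6/7 - 11) = -2 - 71/7 = -85/7 ≈ -12.143)
O(5, 6)*(13 + F) = 1*(13 - 85/7) = 1*(6/7) = 6/7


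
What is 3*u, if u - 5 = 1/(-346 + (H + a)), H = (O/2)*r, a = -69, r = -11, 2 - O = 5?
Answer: 11949/797 ≈ 14.992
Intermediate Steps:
O = -3 (O = 2 - 1*5 = 2 - 5 = -3)
H = 33/2 (H = -3/2*(-11) = 33/2 ≈ 16.500)
u = 3983/797 (u = 5 + 1/(-346 + (33/2 - 69)) = 5 + 1/(-346 - 105/2) = 5 + 1/(-797/2) = 5 - 2/797 = 3983/797 ≈ 4.9975)
3*u = 3*(3983/797) = 11949/797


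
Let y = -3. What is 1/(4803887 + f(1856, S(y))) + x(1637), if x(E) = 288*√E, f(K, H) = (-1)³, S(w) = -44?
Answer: 1/4803886 + 288*√1637 ≈ 11652.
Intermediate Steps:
f(K, H) = -1
1/(4803887 + f(1856, S(y))) + x(1637) = 1/(4803887 - 1) + 288*√1637 = 1/4803886 + 288*√1637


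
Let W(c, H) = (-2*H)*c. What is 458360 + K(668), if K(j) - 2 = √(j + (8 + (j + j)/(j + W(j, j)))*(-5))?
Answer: 458362 + 7*√913674/267 ≈ 4.5839e+5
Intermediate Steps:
W(c, H) = -2*H*c
K(j) = 2 + √(-40 + j - 10*j/(j - 2*j²)) (K(j) = 2 + √(j + (8 + (j + j)/(j - 2*j*j))*(-5)) = 2 + √(j + (8 + (2*j)/(j - 2*j²))*(-5)) = 2 + √(j + (8 + 2*j/(j - 2*j²))*(-5)) = 2 + √(j + (-40 - 10*j/(j - 2*j²))) = 2 + √(-40 + j - 10*j/(j - 2*j²)))
458360 + K(668) = 458360 + (2 + √((-10 + (1 - 2*668)*(-40 + 668))/(1 - 2*668))) = 458360 + (2 + √((-10 + (1 - 1336)*628)/(1 - 1336))) = 458360 + (2 + √((-10 - 1335*628)/(-1335))) = 458360 + (2 + √(-(-10 - 838380)/1335)) = 458360 + (2 + √(-1/1335*(-838390))) = 458360 + (2 + √(167678/267)) = 458360 + (2 + 7*√913674/267) = 458362 + 7*√913674/267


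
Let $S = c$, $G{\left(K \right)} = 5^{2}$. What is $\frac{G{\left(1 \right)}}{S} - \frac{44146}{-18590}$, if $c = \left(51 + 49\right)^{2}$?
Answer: $\frac{1767699}{743600} \approx 2.3772$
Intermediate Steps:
$c = 10000$ ($c = 100^{2} = 10000$)
$G{\left(K \right)} = 25$
$S = 10000$
$\frac{G{\left(1 \right)}}{S} - \frac{44146}{-18590} = \frac{25}{10000} - \frac{44146}{-18590} = 25 \cdot \frac{1}{10000} - - \frac{22073}{9295} = \frac{1}{400} + \frac{22073}{9295} = \frac{1767699}{743600}$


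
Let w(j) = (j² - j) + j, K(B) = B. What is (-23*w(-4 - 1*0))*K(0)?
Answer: 0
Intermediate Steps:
w(j) = j²
(-23*w(-4 - 1*0))*K(0) = -23*(-4 - 1*0)²*0 = -23*(-4 + 0)²*0 = -23*(-4)²*0 = -23*16*0 = -368*0 = 0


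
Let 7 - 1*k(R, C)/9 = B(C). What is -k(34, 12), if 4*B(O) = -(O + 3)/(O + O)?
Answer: -2061/32 ≈ -64.406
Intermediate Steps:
B(O) = -(3 + O)/(8*O) (B(O) = (-(O + 3)/(O + O))/4 = (-(3 + O)/(2*O))/4 = -(3 + O)/(8*O))
k(R, C) = 63 - 9*(-3 - C)/(8*C)
-k(34, 12) = -27*(1 + 19*12)/(8*12) = -27*(1 + 228)/(8*12) = -27*229/(8*12) = -1*2061/32 = -2061/32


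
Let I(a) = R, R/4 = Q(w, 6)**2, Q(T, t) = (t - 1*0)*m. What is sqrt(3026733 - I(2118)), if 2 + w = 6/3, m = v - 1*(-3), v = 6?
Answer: sqrt(3015069) ≈ 1736.4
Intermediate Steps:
m = 9 (m = 6 - 1*(-3) = 6 + 3 = 9)
w = 0 (w = -2 + 6/3 = -2 + 6*(1/3) = -2 + 2 = 0)
Q(T, t) = 9*t (Q(T, t) = (t - 1*0)*9 = (t + 0)*9 = t*9 = 9*t)
R = 11664 (R = 4*(9*6)**2 = 4*54**2 = 4*2916 = 11664)
I(a) = 11664
sqrt(3026733 - I(2118)) = sqrt(3026733 - 1*11664) = sqrt(3026733 - 11664) = sqrt(3015069)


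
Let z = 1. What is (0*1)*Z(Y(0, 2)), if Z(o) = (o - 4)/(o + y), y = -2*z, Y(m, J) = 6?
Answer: 0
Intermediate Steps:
y = -2 (y = -2*1 = -2)
Z(o) = (-4 + o)/(-2 + o) (Z(o) = (o - 4)/(o - 2) = (-4 + o)/(-2 + o))
(0*1)*Z(Y(0, 2)) = (0*1)*((-4 + 6)/(-2 + 6)) = 0*(2/4) = 0*((¼)*2) = 0*(½) = 0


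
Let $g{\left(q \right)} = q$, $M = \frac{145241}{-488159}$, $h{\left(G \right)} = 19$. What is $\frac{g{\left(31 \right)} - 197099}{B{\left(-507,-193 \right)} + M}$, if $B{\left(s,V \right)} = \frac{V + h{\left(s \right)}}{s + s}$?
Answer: $\frac{8128943755114}{5194559} \approx 1.5649 \cdot 10^{6}$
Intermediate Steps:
$M = - \frac{145241}{488159}$ ($M = 145241 \left(- \frac{1}{488159}\right) = - \frac{145241}{488159} \approx -0.29753$)
$B{\left(s,V \right)} = \frac{19 + V}{2 s}$ ($B{\left(s,V \right)} = \frac{V + 19}{s + s} = \frac{19 + V}{2 s}$)
$\frac{g{\left(31 \right)} - 197099}{B{\left(-507,-193 \right)} + M} = \frac{31 - 197099}{\frac{19 - 193}{2 \left(-507\right)} - \frac{145241}{488159}} = - \frac{197068}{\frac{1}{2} \left(- \frac{1}{507}\right) \left(-174\right) - \frac{145241}{488159}} = - \frac{197068}{\frac{29}{169} - \frac{145241}{488159}} = - \frac{197068}{- \frac{10389118}{82498871}} = \left(-197068\right) \left(- \frac{82498871}{10389118}\right) = \frac{8128943755114}{5194559}$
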